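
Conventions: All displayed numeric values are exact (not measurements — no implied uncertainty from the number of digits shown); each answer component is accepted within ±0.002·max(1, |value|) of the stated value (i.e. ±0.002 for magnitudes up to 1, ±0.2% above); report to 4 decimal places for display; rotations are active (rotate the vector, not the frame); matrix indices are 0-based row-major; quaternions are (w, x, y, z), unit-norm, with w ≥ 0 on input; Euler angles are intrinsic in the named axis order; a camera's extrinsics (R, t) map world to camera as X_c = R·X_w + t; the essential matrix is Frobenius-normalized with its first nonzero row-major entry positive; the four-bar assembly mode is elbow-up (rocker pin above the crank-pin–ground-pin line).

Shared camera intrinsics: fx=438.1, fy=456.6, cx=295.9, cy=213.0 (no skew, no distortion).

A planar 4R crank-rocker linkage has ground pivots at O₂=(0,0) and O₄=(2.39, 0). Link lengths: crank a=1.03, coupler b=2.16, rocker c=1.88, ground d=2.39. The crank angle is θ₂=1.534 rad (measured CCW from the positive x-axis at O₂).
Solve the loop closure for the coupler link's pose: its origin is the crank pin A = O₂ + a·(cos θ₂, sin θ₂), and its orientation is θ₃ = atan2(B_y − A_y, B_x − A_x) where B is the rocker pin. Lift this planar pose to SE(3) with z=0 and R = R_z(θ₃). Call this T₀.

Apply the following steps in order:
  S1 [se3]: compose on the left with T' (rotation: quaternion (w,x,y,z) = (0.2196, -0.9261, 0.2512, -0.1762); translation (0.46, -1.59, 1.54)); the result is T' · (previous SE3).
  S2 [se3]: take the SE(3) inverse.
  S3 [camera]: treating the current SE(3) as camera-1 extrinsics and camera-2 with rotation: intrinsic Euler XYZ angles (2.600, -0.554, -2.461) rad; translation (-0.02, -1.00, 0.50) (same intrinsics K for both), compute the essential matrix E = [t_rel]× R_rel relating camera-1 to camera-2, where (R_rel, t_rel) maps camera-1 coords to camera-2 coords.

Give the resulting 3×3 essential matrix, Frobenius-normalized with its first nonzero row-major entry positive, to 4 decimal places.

matrix = [0.3023 0.2335 0.4523; 0.0210 -0.4082 -0.2487; 0.4541 -0.4341 0.1614]

source (fourbar_fk): coupler pose = R=[0.9256 -0.3784 0.0000; 0.3784 0.9256 0.0000; 0.0000 0.0000 1.0000], t=(0.0379, 1.0293, 0.0000)
after S1 (compose_se3): R=[0.6046 -0.6662 0.4367; -0.7964 -0.5142 0.3182; 0.0126 -0.5402 -0.8415], t=(0.0915, -2.4107, 1.0384)
after S2 (invert_se3): R=[0.6046 -0.7964 0.0126; -0.6662 -0.5142 -0.5402; 0.4367 0.3182 -0.8415], t=(-1.9883, -0.6178, 1.6009)
after S3 (essential): [0.3023 0.2335 0.4523; 0.0210 -0.4082 -0.2487; 0.4541 -0.4341 0.1614]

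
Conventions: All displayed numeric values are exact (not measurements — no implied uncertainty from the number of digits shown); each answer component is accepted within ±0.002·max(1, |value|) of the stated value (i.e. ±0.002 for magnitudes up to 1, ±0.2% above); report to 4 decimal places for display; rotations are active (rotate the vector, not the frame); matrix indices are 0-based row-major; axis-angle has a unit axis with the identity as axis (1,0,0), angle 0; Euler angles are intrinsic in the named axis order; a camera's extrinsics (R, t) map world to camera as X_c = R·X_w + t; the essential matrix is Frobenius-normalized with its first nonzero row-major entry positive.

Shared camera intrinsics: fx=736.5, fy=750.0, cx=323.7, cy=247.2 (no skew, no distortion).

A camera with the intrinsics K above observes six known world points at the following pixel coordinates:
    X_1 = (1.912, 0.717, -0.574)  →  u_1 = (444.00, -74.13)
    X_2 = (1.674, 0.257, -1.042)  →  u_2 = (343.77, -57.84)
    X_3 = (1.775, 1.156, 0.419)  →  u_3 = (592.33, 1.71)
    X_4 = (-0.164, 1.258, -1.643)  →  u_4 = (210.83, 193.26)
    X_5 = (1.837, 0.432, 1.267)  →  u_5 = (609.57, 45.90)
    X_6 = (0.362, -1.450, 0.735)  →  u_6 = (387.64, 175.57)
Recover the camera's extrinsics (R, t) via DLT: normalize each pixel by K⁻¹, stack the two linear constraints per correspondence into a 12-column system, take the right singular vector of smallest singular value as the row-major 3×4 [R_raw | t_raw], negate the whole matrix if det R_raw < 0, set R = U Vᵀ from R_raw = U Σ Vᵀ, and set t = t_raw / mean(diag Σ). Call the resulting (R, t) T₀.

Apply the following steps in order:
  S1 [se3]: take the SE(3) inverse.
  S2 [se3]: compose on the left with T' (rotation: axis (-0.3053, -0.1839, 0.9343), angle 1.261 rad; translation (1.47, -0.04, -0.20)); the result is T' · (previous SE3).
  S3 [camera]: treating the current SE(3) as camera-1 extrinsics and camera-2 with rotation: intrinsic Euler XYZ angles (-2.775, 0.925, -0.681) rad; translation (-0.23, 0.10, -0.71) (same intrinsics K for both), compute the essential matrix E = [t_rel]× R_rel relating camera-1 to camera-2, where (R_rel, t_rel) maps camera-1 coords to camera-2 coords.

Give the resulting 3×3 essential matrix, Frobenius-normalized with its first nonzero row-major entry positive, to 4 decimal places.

matrix = [0.0357 0.3316 0.0920; 0.5333 -0.2167 -0.3850; 0.3120 0.5508 0.0052]

source (pnp_recover): camera pose = R=[0.3268 0.3597 0.8740; -0.9413 0.2067 0.2669; -0.0846 -0.9099 0.4062], t=(0.4100, -0.2701, 5.8904)
after S1 (invert_se3): R=[0.3268 -0.9413 -0.0846; 0.3597 0.2067 -0.9099; 0.8740 0.2669 0.4062], t=(0.1101, 5.2679, -2.6787)
after S2 (compose_se3): R=[-0.5116 -0.6235 0.5912; 0.5714 -0.7608 -0.3078; 0.6417 0.1803 0.7455], t=(-1.9709, 1.3334, -4.8056)
after S3 (essential): [0.0357 0.3316 0.0920; 0.5333 -0.2167 -0.3850; 0.3120 0.5508 0.0052]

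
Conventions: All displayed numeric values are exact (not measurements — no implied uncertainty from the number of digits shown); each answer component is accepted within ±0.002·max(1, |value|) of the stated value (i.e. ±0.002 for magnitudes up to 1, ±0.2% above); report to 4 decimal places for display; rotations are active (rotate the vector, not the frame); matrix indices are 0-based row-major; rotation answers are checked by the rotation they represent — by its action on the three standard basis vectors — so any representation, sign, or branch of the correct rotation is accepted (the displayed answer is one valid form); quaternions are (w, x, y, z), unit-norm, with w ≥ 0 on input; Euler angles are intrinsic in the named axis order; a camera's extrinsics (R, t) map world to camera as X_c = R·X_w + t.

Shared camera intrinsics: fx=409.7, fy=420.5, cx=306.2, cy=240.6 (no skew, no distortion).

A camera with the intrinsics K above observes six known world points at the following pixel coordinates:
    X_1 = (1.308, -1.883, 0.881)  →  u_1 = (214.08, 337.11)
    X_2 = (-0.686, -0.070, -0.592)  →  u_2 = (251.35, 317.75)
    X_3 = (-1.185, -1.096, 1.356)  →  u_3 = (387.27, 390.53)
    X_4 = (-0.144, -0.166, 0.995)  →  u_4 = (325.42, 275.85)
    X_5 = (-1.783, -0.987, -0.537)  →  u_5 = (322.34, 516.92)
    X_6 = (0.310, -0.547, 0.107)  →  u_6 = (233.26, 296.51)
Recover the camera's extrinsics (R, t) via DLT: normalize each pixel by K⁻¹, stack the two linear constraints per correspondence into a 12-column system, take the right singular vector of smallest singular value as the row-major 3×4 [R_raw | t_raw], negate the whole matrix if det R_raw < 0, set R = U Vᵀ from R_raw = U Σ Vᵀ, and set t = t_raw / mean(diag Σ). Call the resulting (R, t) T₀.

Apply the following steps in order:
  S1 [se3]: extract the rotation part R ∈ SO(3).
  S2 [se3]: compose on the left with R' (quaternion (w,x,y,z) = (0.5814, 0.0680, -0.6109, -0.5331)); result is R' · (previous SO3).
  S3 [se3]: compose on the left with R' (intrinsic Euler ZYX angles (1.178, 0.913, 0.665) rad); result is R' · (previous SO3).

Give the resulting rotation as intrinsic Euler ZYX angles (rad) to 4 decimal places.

rotation (euler_zyx) = (3.1104, -0.3358, -0.2959)

source (pnp_recover): camera pose = R=[-0.6940 0.2838 0.6617; -0.4066 -0.9129 -0.0348; 0.5942 -0.2932 0.7490], t=(-0.4900, 0.2199, 4.0096)
after S1 (rot_of_se3): [-0.6940 0.2838 0.6617; -0.4066 -0.9129 -0.0348; 0.5942 -0.2932 0.7490]
after S2 (compose_so3): [-0.4650 -0.3499 -0.8133; 0.6561 -0.7529 -0.0512; -0.5944 -0.5574 0.5797]
after S3 (compose_so3): [-0.9437 -0.1259 0.3060; 0.0294 -0.9531 -0.3013; 0.3295 -0.2753 0.9031]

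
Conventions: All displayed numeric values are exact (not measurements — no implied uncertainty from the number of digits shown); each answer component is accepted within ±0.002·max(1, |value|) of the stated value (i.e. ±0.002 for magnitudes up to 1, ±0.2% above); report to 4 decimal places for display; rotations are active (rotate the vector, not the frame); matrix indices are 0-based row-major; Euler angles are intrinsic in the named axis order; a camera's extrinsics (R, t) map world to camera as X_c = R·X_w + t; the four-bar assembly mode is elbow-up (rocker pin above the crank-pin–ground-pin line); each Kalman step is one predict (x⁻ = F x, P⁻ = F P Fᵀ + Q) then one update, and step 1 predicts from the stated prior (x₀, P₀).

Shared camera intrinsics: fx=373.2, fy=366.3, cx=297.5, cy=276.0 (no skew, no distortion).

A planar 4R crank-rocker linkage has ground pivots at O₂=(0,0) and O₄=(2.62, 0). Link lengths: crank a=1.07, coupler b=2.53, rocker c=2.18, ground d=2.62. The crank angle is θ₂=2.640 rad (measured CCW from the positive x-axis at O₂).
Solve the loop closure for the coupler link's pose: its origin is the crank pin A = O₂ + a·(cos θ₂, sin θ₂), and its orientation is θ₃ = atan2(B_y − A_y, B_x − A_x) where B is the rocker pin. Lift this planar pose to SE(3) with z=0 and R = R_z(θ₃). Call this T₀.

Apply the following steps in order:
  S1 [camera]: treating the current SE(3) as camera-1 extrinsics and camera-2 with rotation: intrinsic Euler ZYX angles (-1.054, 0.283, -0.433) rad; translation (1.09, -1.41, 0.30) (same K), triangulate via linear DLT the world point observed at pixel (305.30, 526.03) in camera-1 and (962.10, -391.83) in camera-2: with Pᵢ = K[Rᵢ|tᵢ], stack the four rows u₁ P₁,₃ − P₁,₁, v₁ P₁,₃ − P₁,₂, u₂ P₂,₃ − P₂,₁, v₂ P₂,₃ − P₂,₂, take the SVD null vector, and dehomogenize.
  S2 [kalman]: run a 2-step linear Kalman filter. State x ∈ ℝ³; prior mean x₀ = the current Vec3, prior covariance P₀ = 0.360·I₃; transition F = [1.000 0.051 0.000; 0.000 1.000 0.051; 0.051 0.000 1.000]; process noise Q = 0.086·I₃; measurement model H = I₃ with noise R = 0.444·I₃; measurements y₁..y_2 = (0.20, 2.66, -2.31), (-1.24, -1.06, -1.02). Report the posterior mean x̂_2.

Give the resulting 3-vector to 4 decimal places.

source (fourbar_fk): coupler pose = R=[0.8785 -0.4777 0.0000; 0.4777 0.8785 0.0000; 0.0000 0.0000 1.0000], t=(-0.9382, 0.5145, 0.0000)
after S1 (triangulate): (1.0841, -0.0345, 1.4680)
after S2 (kf_track): (-0.1364, 0.2917, -0.6767)

result = (-0.1364, 0.2917, -0.6767)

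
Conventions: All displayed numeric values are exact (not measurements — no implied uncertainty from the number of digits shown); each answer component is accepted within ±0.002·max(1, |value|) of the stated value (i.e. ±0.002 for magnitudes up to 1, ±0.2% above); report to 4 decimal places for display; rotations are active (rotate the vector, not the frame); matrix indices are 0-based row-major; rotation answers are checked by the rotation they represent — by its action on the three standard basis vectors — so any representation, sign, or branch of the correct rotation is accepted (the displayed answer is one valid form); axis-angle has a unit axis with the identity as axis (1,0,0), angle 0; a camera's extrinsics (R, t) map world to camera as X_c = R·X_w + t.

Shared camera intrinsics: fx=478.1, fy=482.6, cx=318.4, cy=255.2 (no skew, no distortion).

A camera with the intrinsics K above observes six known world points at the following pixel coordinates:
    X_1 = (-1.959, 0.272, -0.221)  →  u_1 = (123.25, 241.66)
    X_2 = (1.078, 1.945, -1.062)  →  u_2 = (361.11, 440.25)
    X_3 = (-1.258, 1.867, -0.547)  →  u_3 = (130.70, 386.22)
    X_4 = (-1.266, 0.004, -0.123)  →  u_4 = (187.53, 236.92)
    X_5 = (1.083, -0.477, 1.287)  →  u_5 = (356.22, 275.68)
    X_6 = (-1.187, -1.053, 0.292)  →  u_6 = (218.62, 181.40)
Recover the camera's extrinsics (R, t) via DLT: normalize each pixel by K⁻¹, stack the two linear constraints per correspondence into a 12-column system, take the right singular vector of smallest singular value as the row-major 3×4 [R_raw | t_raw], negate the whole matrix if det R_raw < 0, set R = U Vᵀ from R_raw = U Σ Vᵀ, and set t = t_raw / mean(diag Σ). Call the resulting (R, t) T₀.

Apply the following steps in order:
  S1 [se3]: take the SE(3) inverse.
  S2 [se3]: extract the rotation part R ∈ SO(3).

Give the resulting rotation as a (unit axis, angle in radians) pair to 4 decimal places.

source (pnp_recover): camera pose = R=[0.9769 -0.1844 -0.1085; 0.2110 0.9137 0.3474; 0.0351 -0.3622 0.9314], t=(-0.4099, 0.0801, 6.1299)
after S1 (invert_se3): R=[0.9769 0.2110 0.0351; -0.1844 0.9137 -0.3622; -0.1085 0.3474 0.9314], t=(0.1687, 2.0715, -5.7819)
after S2 (rot_of_se3): [0.9769 0.2110 0.0351; -0.1844 0.9137 -0.3622; -0.1085 0.3474 0.9314]

rotation (axis_angle) = ((0.8602, 0.1740, -0.4793), 0.4251)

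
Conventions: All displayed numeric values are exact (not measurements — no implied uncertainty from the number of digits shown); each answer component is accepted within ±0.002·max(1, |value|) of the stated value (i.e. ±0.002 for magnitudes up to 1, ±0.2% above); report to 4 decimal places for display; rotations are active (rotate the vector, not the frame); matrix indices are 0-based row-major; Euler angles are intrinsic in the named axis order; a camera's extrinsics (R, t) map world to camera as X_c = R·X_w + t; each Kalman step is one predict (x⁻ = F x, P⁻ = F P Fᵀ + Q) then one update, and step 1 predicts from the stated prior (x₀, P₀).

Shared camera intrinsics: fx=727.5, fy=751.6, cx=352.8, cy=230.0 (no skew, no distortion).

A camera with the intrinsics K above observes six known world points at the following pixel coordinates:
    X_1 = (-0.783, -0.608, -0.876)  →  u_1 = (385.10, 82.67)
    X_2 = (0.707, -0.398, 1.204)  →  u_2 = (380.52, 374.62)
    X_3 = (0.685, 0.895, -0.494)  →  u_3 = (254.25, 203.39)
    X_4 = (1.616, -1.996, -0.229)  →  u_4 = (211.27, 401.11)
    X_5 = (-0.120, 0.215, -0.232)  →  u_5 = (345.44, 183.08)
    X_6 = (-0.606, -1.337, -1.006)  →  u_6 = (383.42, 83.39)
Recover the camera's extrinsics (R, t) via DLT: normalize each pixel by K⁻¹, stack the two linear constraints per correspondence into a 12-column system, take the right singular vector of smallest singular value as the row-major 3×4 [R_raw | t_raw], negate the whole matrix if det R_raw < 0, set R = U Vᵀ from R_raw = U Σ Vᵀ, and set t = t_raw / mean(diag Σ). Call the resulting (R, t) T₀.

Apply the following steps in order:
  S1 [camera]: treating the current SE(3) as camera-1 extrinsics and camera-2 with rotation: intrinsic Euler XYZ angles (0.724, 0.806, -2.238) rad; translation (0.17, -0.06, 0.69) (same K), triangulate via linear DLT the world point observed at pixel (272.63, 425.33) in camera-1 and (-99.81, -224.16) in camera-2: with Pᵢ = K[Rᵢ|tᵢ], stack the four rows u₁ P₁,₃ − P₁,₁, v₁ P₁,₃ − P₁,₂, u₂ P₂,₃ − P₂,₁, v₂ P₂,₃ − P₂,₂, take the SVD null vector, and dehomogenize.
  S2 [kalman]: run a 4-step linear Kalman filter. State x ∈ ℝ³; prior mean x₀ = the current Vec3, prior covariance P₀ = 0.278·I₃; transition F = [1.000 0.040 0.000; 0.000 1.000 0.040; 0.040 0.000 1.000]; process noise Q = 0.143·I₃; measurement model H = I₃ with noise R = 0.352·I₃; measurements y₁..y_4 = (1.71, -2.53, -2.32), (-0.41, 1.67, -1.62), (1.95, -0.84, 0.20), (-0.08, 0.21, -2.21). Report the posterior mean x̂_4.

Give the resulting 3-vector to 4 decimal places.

result = (0.5924, -0.2567, -1.3231)

source (pnp_recover): camera pose = R=[-0.7822 -0.2309 0.5787; 0.6197 -0.1923 0.7609; -0.0644 0.9538 0.2935], t=(0.0200, -0.1400, 6.7799)
after S1 (triangulate): (1.4452, -1.8835, 0.2237)
after S2 (kf_track): (0.5924, -0.2567, -1.3231)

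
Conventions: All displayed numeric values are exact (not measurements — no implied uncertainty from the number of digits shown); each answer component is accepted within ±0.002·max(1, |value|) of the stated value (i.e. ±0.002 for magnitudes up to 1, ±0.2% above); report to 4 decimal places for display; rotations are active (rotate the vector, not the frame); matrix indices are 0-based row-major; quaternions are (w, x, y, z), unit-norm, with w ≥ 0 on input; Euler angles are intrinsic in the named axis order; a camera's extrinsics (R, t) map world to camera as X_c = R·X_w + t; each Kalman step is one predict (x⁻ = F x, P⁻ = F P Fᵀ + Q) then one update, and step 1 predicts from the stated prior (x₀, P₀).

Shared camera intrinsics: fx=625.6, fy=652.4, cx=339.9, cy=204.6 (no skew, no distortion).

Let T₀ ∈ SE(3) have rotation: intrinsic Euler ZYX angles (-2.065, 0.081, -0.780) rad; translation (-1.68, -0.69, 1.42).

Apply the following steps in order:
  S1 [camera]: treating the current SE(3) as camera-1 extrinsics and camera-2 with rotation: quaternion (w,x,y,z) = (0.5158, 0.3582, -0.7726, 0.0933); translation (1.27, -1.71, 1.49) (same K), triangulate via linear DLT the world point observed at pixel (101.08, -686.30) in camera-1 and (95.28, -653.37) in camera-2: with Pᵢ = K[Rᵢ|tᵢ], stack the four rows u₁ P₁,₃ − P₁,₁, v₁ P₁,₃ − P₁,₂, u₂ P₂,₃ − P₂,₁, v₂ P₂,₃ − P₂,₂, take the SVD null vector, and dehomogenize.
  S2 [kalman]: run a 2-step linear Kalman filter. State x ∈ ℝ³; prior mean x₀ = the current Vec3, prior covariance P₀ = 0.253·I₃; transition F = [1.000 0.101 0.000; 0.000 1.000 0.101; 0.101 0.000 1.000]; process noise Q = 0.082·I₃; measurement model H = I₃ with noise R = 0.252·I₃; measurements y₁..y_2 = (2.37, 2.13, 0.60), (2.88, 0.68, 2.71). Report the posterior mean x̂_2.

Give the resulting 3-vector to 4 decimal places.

after S1 (triangulate): (1.3308, 0.7692, 1.7532)
after S2 (kf_track): (2.4849, 1.2790, 2.0081)

result = (2.4849, 1.2790, 2.0081)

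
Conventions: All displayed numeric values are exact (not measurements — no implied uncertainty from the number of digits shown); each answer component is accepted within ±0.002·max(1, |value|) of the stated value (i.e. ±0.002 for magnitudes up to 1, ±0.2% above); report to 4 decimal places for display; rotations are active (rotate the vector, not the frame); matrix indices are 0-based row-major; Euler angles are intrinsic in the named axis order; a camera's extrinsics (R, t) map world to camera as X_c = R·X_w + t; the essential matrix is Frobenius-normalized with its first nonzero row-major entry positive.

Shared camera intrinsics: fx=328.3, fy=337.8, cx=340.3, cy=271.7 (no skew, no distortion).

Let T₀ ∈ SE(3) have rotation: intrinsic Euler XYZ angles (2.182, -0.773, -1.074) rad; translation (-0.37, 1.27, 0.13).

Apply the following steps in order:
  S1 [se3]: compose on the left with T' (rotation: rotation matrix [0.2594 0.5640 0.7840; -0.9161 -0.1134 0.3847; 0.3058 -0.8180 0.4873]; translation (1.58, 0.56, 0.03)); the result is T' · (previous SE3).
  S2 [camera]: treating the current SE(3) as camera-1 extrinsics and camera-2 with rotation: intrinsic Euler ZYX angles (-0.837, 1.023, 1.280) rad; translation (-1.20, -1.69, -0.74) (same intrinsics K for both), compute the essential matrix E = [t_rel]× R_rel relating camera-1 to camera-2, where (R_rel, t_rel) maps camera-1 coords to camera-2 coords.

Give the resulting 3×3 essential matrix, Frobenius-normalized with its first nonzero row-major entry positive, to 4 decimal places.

after S1 (compose_se3): R=[-0.4949 -0.2447 -0.8338; -0.6892 -0.4738 0.5481; -0.5292 0.8459 0.0658], t=(2.3022, 0.8050, -1.0586)
after S2 (essential): [0.0312 0.3024 0.6370; 0.0017 -0.1028 0.0022; -0.0269 0.6308 -0.3043]

matrix = [0.0312 0.3024 0.6370; 0.0017 -0.1028 0.0022; -0.0269 0.6308 -0.3043]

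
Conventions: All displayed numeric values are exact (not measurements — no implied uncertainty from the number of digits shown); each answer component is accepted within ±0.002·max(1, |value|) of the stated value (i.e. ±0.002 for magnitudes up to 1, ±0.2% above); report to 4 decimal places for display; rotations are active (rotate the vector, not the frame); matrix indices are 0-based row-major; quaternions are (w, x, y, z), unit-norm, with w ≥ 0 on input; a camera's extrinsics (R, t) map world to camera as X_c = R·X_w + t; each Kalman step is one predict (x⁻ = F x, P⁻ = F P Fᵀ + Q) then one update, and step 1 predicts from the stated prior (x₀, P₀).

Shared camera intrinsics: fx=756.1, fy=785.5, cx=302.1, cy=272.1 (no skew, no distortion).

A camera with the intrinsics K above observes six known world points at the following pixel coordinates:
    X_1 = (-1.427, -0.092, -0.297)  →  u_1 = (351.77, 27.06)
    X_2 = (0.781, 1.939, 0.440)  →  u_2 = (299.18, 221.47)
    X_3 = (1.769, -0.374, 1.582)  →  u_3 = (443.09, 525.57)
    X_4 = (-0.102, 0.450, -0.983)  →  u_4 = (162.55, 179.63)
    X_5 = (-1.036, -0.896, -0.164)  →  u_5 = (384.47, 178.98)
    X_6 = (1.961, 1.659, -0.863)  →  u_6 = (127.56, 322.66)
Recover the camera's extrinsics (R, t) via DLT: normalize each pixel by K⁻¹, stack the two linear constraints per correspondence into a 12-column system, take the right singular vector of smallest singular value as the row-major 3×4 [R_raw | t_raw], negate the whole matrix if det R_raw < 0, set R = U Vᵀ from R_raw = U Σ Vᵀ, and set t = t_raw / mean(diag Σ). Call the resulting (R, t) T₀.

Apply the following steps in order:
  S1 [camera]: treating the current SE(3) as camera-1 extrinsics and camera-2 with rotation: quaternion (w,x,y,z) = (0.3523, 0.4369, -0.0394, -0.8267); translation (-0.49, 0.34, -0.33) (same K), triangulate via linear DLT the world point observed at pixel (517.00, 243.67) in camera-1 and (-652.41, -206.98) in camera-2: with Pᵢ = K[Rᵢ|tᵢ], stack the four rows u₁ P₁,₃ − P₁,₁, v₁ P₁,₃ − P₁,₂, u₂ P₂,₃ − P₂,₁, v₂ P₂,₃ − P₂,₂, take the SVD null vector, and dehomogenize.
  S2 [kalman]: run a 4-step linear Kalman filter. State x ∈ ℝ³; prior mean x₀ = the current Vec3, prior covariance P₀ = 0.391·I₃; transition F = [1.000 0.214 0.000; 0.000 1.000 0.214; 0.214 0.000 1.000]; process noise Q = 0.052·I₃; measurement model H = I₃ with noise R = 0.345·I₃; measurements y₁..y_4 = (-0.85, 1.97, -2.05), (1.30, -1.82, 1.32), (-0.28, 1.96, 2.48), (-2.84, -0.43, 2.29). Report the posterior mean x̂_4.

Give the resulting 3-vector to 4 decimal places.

source (pnp_recover): camera pose = R=[-0.3075 -0.1445 0.9405; 0.8055 -0.5657 0.1764; 0.5065 0.8119 0.2903], t=(0.0800, -0.0500, 4.7300)
after S1 (triangulate): (-0.0368, 0.7980, 1.8032)
after S2 (kf_track): (-0.6571, 0.4986, 1.3034)

result = (-0.6571, 0.4986, 1.3034)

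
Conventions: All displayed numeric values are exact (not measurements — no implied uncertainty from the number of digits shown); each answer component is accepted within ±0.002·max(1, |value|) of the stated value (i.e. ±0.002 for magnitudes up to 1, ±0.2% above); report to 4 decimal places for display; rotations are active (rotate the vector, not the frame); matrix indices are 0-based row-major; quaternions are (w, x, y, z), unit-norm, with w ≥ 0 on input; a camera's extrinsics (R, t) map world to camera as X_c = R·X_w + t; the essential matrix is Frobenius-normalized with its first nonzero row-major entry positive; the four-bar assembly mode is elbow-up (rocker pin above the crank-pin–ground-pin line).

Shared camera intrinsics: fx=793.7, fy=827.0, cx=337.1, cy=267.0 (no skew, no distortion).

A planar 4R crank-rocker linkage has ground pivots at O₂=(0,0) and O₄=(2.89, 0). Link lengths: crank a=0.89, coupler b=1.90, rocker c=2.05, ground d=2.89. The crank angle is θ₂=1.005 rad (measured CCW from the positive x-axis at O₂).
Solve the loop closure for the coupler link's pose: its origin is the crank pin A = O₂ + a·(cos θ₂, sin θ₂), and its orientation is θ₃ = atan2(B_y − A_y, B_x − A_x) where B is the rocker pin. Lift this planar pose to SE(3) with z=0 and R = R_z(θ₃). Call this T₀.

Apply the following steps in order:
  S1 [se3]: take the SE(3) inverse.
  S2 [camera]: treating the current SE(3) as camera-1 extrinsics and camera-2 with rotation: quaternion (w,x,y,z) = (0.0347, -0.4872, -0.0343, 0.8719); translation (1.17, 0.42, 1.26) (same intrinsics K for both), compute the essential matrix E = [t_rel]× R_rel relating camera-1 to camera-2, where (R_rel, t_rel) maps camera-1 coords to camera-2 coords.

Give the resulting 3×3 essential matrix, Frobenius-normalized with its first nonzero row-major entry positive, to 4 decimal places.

matrix = [0.3486 0.3229 -0.0734; 0.1860 -0.0885 -0.6565; -0.3326 -0.4019 -0.1523]

source (fourbar_fk): coupler pose = R=[0.8131 -0.5821 0.0000; 0.5821 0.8131 0.0000; 0.0000 0.0000 1.0000], t=(0.4771, 0.7513, 0.0000)
after S1 (invert_se3): R=[0.8131 0.5821 0.0000; -0.5821 0.8131 0.0000; 0.0000 0.0000 1.0000], t=(-0.8253, -0.3332, 0.0000)
after S2 (essential): [0.3486 0.3229 -0.0734; 0.1860 -0.0885 -0.6565; -0.3326 -0.4019 -0.1523]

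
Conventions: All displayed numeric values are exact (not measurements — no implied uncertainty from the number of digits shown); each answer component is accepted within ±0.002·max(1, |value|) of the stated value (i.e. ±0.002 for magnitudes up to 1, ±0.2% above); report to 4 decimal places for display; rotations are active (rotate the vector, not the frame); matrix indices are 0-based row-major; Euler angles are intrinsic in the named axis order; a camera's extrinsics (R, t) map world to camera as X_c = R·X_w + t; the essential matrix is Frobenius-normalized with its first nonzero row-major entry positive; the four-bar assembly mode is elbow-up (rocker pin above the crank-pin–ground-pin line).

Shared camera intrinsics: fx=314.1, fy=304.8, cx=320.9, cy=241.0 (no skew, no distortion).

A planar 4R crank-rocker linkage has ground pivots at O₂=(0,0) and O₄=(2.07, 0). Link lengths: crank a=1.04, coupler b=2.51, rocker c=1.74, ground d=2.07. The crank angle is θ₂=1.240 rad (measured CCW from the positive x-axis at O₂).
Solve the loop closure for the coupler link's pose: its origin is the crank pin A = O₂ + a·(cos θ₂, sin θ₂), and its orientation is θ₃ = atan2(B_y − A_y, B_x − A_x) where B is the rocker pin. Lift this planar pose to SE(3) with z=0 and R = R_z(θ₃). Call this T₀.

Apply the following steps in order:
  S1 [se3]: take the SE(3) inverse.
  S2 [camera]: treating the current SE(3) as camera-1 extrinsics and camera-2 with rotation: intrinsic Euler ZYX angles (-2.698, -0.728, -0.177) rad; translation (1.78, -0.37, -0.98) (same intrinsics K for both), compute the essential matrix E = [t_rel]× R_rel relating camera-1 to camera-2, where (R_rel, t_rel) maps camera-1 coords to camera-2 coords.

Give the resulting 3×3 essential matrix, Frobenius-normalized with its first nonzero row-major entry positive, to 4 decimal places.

matrix = [0.3790 0.0943 0.2615; 0.1794 -0.0345 0.5555; 0.5140 0.2535 -0.3297]

source (fourbar_fk): coupler pose = R=[0.9702 -0.2422 0.0000; 0.2422 0.9702 0.0000; 0.0000 0.0000 1.0000], t=(0.3378, 0.9836, 0.0000)
after S1 (invert_se3): R=[0.9702 0.2422 0.0000; -0.2422 0.9702 0.0000; 0.0000 0.0000 1.0000], t=(-0.5660, -0.8725, 0.0000)
after S2 (essential): [0.3790 0.0943 0.2615; 0.1794 -0.0345 0.5555; 0.5140 0.2535 -0.3297]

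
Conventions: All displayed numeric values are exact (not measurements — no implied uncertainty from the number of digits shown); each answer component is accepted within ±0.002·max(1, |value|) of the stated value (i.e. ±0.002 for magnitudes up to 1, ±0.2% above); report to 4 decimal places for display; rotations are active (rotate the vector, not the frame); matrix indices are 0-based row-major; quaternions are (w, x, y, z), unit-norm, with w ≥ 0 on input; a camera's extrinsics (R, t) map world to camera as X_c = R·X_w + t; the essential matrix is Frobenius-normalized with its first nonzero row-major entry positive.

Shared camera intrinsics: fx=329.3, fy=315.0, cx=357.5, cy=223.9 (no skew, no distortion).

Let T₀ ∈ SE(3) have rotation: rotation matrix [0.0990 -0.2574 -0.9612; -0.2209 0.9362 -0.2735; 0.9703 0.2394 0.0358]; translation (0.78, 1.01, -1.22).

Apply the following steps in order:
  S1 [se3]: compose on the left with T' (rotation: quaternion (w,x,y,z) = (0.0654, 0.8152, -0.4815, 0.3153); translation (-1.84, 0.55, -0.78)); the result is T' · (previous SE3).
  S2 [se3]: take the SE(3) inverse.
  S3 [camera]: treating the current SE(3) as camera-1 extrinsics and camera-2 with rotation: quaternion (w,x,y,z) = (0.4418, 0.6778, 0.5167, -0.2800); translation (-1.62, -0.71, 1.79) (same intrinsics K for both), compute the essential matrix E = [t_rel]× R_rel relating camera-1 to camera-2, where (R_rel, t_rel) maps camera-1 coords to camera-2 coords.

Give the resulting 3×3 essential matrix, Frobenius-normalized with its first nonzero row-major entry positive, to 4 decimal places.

matrix = [0.3749 0.3196 0.3791; 0.2182 0.0978 -0.5832; 0.3685 0.2611 -0.1111]

after S1 (compose_se3): R=[0.6536 -0.7524 -0.0824; -0.3551 -0.4009 0.8445; -0.6684 -0.5227 -0.5291], t=(-2.9615, -0.0627, 0.4381)
after S2 (invert_se3): R=[0.6536 -0.3551 -0.6684; -0.7524 -0.4009 -0.5227; -0.0824 0.8445 -0.5291], t=(2.2060, -2.0243, 0.0409)
after S3 (essential): [0.3749 0.3196 0.3791; 0.2182 0.0978 -0.5832; 0.3685 0.2611 -0.1111]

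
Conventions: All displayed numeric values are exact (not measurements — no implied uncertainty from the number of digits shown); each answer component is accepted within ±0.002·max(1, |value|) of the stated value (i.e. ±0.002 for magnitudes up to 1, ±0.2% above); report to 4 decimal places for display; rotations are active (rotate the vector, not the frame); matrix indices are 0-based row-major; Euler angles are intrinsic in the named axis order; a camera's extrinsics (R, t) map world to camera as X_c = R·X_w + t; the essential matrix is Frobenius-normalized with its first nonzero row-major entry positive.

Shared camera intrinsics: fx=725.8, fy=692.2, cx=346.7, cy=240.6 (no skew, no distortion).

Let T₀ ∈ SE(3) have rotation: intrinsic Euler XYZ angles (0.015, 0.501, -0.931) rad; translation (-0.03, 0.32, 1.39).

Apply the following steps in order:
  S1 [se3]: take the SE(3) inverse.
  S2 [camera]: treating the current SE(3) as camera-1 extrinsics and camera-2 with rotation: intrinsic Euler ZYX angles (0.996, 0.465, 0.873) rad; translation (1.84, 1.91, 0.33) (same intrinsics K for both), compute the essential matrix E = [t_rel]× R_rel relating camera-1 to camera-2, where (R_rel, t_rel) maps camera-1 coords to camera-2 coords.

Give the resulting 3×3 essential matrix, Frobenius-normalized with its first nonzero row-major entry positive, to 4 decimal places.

after S1 (invert_se3): R=[0.5237 -0.7978 -0.2988; 0.7036 0.6027 -0.3763; 0.4803 -0.0132 0.8770], t=(0.6863, 0.3513, -1.2004)
after S2 (essential): [0.3254 0.3013 -0.0478; -0.6013 -0.0199 -0.0951; 0.1415 -0.5982 0.2284]

matrix = [0.3254 0.3013 -0.0478; -0.6013 -0.0199 -0.0951; 0.1415 -0.5982 0.2284]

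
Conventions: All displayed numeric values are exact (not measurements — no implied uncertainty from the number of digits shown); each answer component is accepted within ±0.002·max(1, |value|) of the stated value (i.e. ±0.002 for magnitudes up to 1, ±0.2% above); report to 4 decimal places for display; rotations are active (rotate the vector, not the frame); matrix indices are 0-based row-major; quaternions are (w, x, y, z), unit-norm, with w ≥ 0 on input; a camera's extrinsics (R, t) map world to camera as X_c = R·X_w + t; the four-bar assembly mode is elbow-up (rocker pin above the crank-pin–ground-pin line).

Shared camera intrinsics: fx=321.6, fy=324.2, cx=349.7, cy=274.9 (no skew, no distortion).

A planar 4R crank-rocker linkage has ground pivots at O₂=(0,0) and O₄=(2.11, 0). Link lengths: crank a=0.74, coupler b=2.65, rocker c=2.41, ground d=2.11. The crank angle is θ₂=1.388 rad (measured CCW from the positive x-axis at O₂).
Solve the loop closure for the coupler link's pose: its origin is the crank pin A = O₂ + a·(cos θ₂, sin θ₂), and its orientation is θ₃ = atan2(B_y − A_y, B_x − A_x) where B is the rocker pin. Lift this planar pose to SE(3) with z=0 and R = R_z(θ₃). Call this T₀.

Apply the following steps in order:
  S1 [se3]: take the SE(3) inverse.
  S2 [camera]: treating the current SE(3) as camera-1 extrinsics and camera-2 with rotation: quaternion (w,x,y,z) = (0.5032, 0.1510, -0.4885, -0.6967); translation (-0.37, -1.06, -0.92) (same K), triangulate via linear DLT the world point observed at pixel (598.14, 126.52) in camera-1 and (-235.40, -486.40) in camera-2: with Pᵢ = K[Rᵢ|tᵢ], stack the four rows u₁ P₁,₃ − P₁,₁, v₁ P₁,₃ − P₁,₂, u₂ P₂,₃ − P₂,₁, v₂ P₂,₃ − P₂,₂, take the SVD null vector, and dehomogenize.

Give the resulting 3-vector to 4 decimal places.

result = (1.0670, 0.8709, 1.0507)

source (fourbar_fk): coupler pose = R=[0.7730 -0.6344 0.0000; 0.6344 0.7730 0.0000; 0.0000 0.0000 1.0000], t=(0.1345, 0.7277, 0.0000)
after S1 (invert_se3): R=[0.7730 0.6344 0.0000; -0.6344 0.7730 0.0000; 0.0000 0.0000 1.0000], t=(-0.5656, -0.4771, 0.0000)
after S2 (triangulate): (1.0670, 0.8709, 1.0507)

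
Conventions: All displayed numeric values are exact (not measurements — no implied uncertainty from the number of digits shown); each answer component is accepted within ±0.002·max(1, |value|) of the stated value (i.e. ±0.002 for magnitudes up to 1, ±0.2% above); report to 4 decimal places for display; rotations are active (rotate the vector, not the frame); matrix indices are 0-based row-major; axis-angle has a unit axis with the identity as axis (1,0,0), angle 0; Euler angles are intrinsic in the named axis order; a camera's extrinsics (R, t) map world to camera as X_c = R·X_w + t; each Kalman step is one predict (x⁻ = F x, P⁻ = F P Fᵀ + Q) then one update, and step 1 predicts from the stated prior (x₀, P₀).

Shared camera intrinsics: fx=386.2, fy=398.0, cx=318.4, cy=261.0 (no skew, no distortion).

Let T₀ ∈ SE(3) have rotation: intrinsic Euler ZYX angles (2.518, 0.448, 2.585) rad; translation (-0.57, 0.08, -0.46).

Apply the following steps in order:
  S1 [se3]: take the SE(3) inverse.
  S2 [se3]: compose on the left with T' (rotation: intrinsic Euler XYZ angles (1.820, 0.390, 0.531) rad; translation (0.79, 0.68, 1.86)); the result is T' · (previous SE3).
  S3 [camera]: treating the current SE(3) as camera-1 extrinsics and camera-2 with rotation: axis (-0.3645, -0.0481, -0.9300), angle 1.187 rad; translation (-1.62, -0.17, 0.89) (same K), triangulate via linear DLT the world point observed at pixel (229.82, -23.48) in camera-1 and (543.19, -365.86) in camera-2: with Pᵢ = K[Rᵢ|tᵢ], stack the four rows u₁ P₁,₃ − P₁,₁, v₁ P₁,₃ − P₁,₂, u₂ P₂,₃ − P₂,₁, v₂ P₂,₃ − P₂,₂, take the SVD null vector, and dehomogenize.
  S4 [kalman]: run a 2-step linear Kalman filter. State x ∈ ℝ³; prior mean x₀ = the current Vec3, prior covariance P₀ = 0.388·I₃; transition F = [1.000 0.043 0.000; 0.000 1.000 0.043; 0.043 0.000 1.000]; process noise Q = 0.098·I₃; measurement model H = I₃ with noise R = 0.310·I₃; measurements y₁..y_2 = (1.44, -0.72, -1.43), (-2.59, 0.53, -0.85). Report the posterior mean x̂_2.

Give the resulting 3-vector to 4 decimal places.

after S1 (invert_se3): R=[-0.7317 0.5263 -0.4332; 0.3100 0.8229 0.4762; 0.6071 0.2141 -0.7653], t=(-0.6584, 0.3299, -0.0231)
after S2 (compose_se3): R=[-0.4980 0.1158 -0.8594; -0.8090 -0.4190 0.4123; -0.3123 0.9006 0.3023], t=(0.1016, 0.4421, 1.7490)
after S3 (triangulate): (1.8738, 1.4365, -0.1286)
after S4 (kf_track): (-0.4070, 0.2494, -0.8810)

result = (-0.4070, 0.2494, -0.8810)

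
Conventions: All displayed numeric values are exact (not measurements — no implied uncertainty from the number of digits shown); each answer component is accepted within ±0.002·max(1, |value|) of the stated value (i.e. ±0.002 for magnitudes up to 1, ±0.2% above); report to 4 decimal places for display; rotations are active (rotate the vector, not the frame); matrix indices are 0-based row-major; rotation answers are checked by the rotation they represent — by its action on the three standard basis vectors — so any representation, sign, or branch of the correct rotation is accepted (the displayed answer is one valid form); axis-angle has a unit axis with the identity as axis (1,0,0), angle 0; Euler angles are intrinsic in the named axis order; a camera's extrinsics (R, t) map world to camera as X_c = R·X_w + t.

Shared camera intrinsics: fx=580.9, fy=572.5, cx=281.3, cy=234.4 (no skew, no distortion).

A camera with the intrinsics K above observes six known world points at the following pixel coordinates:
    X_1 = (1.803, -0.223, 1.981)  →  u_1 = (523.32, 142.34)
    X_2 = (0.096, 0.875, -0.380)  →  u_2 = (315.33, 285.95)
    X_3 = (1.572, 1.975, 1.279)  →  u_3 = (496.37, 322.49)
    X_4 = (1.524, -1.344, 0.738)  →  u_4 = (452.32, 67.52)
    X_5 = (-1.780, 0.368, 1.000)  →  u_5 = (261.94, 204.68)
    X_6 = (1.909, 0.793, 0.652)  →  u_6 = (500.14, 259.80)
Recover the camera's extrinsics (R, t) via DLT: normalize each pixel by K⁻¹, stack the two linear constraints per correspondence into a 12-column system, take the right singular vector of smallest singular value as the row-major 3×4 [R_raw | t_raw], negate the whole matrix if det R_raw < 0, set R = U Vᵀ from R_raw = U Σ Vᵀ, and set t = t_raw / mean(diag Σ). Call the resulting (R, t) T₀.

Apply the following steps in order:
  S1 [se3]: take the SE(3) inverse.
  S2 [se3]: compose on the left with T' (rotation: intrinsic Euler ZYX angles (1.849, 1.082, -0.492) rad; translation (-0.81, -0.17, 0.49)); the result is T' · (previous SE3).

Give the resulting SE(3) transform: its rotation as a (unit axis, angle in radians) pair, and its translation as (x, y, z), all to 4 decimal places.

source (pnp_recover): camera pose = R=[0.7711 0.1820 0.6102; 0.0608 0.9329 -0.3551; -0.6338 0.3109 0.7082], t=(0.4000, -0.3400, 6.9096)
after S1 (invert_se3): R=[0.7711 0.0608 -0.6338; 0.1820 0.9329 0.3109; 0.6102 -0.3551 0.7082], t=(4.0919, -1.9037, -5.2584)
after S2 (compose_se3): R=[-0.6404 -0.4544 -0.6192; 0.6085 -0.7921 -0.0481; -0.4686 -0.4075 0.7838], t=(3.5699, -0.3507, -4.8767)

rotation (axis_angle) = ((-0.3175, -0.1330, 0.9389), 2.5399), translation = (3.5699, -0.3507, -4.8767)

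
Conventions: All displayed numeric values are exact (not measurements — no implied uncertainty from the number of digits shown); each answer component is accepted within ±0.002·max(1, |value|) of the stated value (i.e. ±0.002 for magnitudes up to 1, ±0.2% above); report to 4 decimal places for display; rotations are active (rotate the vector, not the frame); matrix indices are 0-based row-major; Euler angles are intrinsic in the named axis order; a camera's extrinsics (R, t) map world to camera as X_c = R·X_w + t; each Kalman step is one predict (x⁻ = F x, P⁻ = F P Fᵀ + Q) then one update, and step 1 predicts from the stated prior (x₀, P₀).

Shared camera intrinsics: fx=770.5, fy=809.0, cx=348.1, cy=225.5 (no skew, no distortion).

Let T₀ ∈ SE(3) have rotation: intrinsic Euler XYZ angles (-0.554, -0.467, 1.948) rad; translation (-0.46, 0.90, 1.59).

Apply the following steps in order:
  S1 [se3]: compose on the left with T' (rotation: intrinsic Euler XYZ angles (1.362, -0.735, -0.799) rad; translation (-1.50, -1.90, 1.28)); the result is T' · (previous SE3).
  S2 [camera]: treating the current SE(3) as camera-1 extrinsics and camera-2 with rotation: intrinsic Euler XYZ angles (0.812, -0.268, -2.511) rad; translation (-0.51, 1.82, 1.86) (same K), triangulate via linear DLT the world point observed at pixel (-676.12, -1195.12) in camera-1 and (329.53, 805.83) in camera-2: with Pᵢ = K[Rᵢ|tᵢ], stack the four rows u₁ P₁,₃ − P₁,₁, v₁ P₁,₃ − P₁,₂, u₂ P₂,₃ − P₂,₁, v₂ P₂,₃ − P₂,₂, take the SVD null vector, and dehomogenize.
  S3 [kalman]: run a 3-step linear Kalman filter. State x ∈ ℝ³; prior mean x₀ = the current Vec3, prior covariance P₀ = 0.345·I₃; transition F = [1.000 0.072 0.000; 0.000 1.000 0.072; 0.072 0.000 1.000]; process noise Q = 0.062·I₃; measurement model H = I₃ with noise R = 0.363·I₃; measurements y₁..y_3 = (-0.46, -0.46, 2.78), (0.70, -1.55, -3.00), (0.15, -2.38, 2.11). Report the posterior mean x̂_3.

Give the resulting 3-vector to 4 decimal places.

after S1 (compose_se3): R=[0.6264 -0.6043 -0.4924; 0.4276 0.7945 -0.4312; 0.6518 0.0595 0.7561], t=(-2.3257, -3.0681, 2.5061)
after S2 (triangulate): (-0.8975, -0.2784, 0.3666)
after S3 (kf_track): (-0.0968, -1.3530, 0.5500)

result = (-0.0968, -1.3530, 0.5500)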